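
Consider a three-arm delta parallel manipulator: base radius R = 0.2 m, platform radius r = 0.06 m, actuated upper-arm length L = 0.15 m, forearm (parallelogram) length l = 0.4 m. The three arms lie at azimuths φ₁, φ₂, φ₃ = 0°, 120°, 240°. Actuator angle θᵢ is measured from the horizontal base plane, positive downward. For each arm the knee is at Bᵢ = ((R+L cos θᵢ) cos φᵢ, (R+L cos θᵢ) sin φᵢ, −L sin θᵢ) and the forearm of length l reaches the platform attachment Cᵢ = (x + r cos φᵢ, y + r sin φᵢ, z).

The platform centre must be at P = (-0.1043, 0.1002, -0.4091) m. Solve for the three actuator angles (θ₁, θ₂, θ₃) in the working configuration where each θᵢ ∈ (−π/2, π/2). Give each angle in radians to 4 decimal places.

θ₁ = 1.3091, θ₂ = 0.2620, θ₃ = 1.0470

arm 1 (φ=0.0°): x'=-0.1043, y'=0.1002
  A=0.2443, B=-0.4091, C=(l²−L²−A²−y'²−z²)/(2L)=-0.3320
  √(A²+B²)=0.4765;  θ1 = -1.0325+2.3415 ≈ 1.3091
φ2=120.0° → target in arm frame (0.1389, 0.0402)
  e−x'=0.0011;  (l²−L²−(e−x')²−y'²−z²)/2L = -0.1049
  γ=atan2(-0.4091,0.0011)=-1.5682;  ψ=arccos(-0.2565)=1.8302;  θ2=γ+ψ≈0.2620
arm 3 (φ=240.0°): x'=-0.0346, y'=-0.1404
  e−x'=0.1746;  (l²−L²−(e−x')²−y'²−z²)/2L = -0.2669
  √(A²+B²)=0.4448;  θ3 = -1.1674+2.2144 ≈ 1.0470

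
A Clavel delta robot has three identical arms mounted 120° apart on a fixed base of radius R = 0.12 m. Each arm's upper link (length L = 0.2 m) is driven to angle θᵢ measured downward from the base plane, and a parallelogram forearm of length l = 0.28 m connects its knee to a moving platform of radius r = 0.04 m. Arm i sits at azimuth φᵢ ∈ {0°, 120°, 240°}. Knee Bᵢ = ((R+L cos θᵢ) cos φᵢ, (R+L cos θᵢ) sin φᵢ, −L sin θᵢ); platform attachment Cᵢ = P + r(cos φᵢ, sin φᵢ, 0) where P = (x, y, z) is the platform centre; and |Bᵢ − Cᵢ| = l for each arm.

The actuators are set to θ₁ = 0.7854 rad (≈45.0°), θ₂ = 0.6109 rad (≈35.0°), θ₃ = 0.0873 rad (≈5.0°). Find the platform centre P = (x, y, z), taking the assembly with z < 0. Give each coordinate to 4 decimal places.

(-0.0491, -0.0465, -0.1965)

centre 1 = (0.2214·cos0.0°, 0.2214·sin0.0°, -0.1414) = (0.2214, 0.0000, -0.1414)
φ2=120.0°: virtual centre (-0.1219, 0.2112, -0.1147), radius l
arm 3 at φ=240.0°: (R−r)+L cos θ3 = 0.2792;  centre 3 = (-0.1396, -0.2418, -0.0174)
eliminate P² terms by subtracting sphere 1 from 2 and 3
linear system: -0.6867x+0.4223y = 0.0036−0.0534z; -0.7221x+-0.4837y = 0.0093−0.2480z
det = 0.6371;  x = -0.0089+0.2049z,  y = -0.0059+0.2067z
quadratic in z: (1.0847)z²+(0.1860)z+(-0.0053)=0, √Δ=0.2403 → z ∈ {-0.1965, 0.0250}; z = -0.1965 (taking z<0)
x = -0.0491, y = -0.0465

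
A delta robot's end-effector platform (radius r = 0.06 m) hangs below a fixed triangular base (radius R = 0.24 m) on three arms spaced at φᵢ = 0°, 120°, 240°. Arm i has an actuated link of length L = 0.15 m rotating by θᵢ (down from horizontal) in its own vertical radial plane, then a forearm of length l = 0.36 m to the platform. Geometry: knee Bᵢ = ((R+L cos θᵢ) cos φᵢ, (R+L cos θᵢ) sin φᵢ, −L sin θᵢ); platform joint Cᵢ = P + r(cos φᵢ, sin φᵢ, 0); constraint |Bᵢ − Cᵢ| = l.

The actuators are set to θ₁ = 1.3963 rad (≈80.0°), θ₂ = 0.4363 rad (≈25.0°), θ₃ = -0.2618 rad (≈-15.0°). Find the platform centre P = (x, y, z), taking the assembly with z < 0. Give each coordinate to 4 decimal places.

(-0.1413, -0.0444, -0.2313)

φ1=0.0°: virtual centre (0.2060, 0.0000, -0.1477), radius l
φ2=120.0°: virtual centre (-0.1580, 0.2736, -0.0634), radius l
φ3=240.0°: virtual centre (-0.1624, -0.2814, 0.0388), radius l
|O₂|²−|O₁|² = 0.0396;  |O₃|²−|O₁|² = 0.0428
linear system: -0.7280x+0.5472y = 0.0396−0.1687z; -0.7370x+-0.5627y = 0.0428−0.3731z
det = 0.8130;  x = -0.0562+0.3679z,  y = -0.0024+0.1812z
quadratic in z: (1.1682)z²+(0.1016)z+(-0.0390)=0, √Δ=0.4389 → z ∈ {-0.2313, 0.1443}; z = -0.2313 (taking z<0)
x = -0.1413, y = -0.0444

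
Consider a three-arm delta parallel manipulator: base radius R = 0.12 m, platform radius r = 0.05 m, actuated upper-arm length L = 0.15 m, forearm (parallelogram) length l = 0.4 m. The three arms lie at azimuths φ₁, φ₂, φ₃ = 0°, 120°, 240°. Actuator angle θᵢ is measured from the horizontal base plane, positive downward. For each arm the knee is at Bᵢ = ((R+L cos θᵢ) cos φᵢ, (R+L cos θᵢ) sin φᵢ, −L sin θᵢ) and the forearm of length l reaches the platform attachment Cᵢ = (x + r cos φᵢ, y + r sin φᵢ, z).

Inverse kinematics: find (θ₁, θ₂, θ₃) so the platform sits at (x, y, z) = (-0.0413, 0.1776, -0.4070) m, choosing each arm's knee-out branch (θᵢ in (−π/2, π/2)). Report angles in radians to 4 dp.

φ1=0.0° → target in arm frame (-0.0413, 0.1776)
  A=0.1113, B=-0.4070, C=(l²−L²−A²−y'²−z²)/(2L)=-0.2403
  γ=atan2(-0.4070,0.1113)=-1.3039;  ψ=arccos(-0.5694)=2.1766;  θ1=γ+ψ≈0.8727
φ2=120.0° → target in arm frame (0.1745, -0.0530)
  e−x'=-0.1045;  (l²−L²−(e−x')²−y'²−z²)/2L = -0.1396
  γ=atan2(-0.4070,-0.1045)=-1.8220;  ψ=arccos(-0.3322)=1.9094;  θ2=γ+ψ≈0.0874
arm 3 (φ=240.0°): x'=-0.1332, y'=-0.1246
  A cos θ + B sin θ = C:  0.2032·cos θ + -0.4070·sin θ = -0.2831
  θ3 = atan2(B,A) + arccos(C/0.4549) = 1.1348

θ₁ = 0.8727, θ₂ = 0.0874, θ₃ = 1.1348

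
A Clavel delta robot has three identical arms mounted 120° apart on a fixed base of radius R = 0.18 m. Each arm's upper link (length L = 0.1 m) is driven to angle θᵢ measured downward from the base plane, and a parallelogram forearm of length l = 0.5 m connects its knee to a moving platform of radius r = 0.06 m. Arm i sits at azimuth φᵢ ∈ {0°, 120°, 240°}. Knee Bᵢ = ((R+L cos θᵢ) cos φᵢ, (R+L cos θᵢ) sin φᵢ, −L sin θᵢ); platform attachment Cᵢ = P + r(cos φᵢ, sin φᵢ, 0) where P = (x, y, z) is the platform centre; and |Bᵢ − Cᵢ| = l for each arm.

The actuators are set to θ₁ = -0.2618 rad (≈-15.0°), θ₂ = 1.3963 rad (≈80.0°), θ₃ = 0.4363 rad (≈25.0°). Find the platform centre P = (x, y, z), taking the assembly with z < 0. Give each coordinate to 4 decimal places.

(0.1748, -0.1351, -0.4537)

φ1=0.0°: virtual centre (0.2166, 0.0000, 0.0259), radius l
arm 2 at φ=120.0°: ρ2 = 0.1374;  centre 2 = (-0.0687, 0.1190, -0.0985)
φ3=240.0°: virtual centre (-0.1053, -0.1824, -0.0423), radius l
eliminate P² terms by subtracting sphere 1 from 2 and 3
linear system: -0.5705x+0.2379y = -0.0190−-0.2487z; -0.6438x+-0.3648y = -0.0014−-0.1363z
Cramer: x(z) = 0.0201-0.3409z;  y(z) = -0.0316+0.2280z
into |P−centre ₁|² = l²: 1.1682z² + 0.0677z + -0.2097 = 0;  Δ = 0.9846;  z = -0.4537 or 0.3957 → z<0 root = -0.4537
x = 0.1748, y = -0.1351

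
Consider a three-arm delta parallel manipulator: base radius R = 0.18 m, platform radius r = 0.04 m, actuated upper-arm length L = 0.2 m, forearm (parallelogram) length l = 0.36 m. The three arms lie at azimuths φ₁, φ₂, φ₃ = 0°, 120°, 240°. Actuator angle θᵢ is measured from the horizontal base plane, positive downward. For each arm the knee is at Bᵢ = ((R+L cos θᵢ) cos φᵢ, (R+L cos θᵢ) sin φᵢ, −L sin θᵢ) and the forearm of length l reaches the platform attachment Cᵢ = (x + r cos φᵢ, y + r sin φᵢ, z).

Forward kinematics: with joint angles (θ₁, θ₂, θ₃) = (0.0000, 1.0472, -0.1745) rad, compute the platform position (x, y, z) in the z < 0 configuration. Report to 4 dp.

(0.0507, -0.1089, -0.1846)

arm 1 at φ=0.0°: ρ1 = 0.3400;  centre 1 = (0.3400, 0.0000, 0.0000)
φ2=120.0°: virtual centre (-0.1200, 0.2078, -0.1732), radius l
centre 3 = (0.3370·cos240.0°, 0.3370·sin240.0°, 0.0347) = (-0.1685, -0.2918, 0.0347)
|centre ₂|²−|centre ₁|² = -0.0280;  |centre ₃|²−|centre ₁|² = -0.0009
linear system: -0.9200x+0.4157y = -0.0280−-0.3464z; -1.0170x+-0.5836y = -0.0009−0.0694z
Cramer: x(z) = 0.0174-0.1806z;  y(z) = -0.0289+0.4337z
quadratic in z: (1.2207)z²+(0.0915)z+(-0.0247)=0, √Δ=0.3591 → z ∈ {-0.1846, 0.1096}; z = -0.1846 (taking z<0)
x = 0.0507, y = -0.1089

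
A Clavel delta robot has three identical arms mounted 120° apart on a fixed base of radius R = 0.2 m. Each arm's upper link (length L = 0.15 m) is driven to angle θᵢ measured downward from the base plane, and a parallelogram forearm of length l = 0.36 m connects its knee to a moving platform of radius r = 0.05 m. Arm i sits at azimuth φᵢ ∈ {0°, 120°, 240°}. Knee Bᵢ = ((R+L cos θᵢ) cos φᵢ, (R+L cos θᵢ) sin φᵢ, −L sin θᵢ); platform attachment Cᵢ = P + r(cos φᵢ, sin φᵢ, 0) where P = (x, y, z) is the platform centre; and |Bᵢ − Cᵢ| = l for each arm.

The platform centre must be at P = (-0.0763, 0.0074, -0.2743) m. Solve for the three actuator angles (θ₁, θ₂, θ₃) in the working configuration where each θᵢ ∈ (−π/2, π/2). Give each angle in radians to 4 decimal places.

θ₁ = 0.8727, θ₂ = 0.1747, θ₃ = 0.2614

rotate P by −φ1: (-0.0763, 0.0074, -0.2743)
  A cos θ + B sin θ = C:  0.2263·cos θ + -0.2743·sin θ = -0.0647
  γ=atan2(-0.2743,0.2263)=-0.8810;  ψ=arccos(-0.1819)=1.7537;  θ1=γ+ψ≈0.8727
φ2=120.0° → target in arm frame (0.0446, 0.0624)
  A=0.1054, B=-0.2743, C=(l²−L²−A²−y'²−z²)/(2L)=0.0562
  γ=atan2(-0.2743,0.1054)=-1.2038;  ψ=arccos(0.1911)=1.3785;  θ2=γ+ψ≈0.1747
φ3=240.0° → target in arm frame (0.0317, -0.0698)
  A cos θ + B sin θ = C:  0.1183·cos θ + -0.2743·sin θ = 0.0434
  γ=atan2(-0.2743,0.1183)=-1.1637;  ψ=arccos(0.1451)=1.4252;  θ3=γ+ψ≈0.2614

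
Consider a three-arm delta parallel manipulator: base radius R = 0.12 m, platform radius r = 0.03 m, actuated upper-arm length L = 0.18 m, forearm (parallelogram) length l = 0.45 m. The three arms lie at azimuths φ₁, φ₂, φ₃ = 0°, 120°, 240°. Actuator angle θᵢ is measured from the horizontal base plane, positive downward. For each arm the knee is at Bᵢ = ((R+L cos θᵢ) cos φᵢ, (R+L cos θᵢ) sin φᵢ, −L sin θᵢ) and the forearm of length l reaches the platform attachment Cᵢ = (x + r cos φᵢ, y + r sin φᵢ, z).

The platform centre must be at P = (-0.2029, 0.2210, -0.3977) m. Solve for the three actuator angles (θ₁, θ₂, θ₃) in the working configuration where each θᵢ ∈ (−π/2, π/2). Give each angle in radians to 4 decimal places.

φ1=0.0° → target in arm frame (-0.2029, 0.2210)
  A cos θ + B sin θ = C:  0.2929·cos θ + -0.3977·sin θ = -0.3408
  θ1 = atan2(B,A) + arccos(C/0.4939) = 1.3963
φ2=120.0° → target in arm frame (0.2928, 0.0652)
  A=-0.2028, B=-0.3977, C=(l²−L²−A²−y'²−z²)/(2L)=-0.0930
  γ=atan2(-0.3977,-0.2028)=-2.0424;  ψ=arccos(-0.2082)=1.7805;  θ2=γ+ψ≈-0.2619
rotate P by −φ3: (-0.0899, -0.2862, -0.3977)
  A=0.1799, B=-0.3977, C=(l²−L²−A²−y'²−z²)/(2L)=-0.2843
  γ=atan2(-0.3977,0.1799)=-1.1459;  ψ=arccos(-0.6514)=2.2802;  θ3=γ+ψ≈1.1343

θ₁ = 1.3963, θ₂ = -0.2619, θ₃ = 1.1343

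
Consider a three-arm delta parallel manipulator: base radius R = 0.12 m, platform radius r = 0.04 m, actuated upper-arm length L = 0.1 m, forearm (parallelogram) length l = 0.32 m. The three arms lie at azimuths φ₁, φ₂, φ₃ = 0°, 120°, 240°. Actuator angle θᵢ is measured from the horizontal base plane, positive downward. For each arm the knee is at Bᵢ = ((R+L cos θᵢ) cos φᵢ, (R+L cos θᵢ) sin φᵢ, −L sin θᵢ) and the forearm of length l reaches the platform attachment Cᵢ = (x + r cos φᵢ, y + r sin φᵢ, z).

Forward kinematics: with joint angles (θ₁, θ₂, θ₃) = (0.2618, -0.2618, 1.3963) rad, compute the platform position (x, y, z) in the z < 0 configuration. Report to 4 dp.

(0.0483, 0.1726, -0.2629)

φ1=0.0°: virtual centre (0.1766, 0.0000, -0.0259), radius l
centre 2 = (0.1766·cos120.0°, 0.1766·sin120.0°, 0.0259) = (-0.0883, 0.1529, 0.0259)
arm 3 at φ=240.0°: ρ3 = 0.0974;  centre 3 = (-0.0487, -0.0843, -0.0985)
|centre ₂|²−|centre ₁|² = 0.0000;  |centre ₃|²−|centre ₁|² = -0.0127
linear system: -0.5298x+0.3059y = 0.0000−0.1035z; -0.4505x+-0.1686y = -0.0127−-0.1452z
det = 0.2271;  x = 0.0171+-0.1187z,  y = 0.0296+-0.5440z
into |P−centre ₁|² = l²: 1.3100z² + 0.0575z + -0.0754 = 0;  Δ = 0.3984;  z = -0.2629 or 0.2190 → z<0 root = -0.2629
x = 0.0483, y = 0.1726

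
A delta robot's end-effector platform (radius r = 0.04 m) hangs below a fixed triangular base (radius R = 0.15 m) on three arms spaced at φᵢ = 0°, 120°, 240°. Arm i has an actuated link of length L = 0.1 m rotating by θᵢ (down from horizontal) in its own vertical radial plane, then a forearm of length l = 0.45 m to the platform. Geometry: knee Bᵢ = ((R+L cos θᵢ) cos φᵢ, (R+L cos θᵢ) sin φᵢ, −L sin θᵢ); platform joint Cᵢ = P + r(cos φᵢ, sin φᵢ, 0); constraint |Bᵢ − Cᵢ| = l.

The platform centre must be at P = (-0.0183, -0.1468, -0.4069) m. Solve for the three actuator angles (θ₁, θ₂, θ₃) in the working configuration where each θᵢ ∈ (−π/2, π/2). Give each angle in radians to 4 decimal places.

arm 1 (φ=0.0°): x'=-0.0183, y'=-0.1468
  A cos θ + B sin θ = C:  0.1283·cos θ + -0.4069·sin θ = -0.0554
  √(A²+B²)=0.4266;  θ1 = -1.2654+1.7010 ≈ 0.4356
φ2=120.0° → target in arm frame (-0.1180, 0.0892)
  e−x'=0.2280;  (l²−L²−(e−x')²−y'²−z²)/2L = -0.1650
  √(A²+B²)=0.4664;  θ2 = -1.0601+1.9325 ≈ 0.8724
arm 3 (φ=240.0°): x'=0.1363, y'=0.0576
  A cos θ + B sin θ = C:  -0.0263·cos θ + -0.4069·sin θ = 0.1146
  θ3 = atan2(B,A) + arccos(C/0.4077) = -0.3495

θ₁ = 0.4356, θ₂ = 0.8724, θ₃ = -0.3495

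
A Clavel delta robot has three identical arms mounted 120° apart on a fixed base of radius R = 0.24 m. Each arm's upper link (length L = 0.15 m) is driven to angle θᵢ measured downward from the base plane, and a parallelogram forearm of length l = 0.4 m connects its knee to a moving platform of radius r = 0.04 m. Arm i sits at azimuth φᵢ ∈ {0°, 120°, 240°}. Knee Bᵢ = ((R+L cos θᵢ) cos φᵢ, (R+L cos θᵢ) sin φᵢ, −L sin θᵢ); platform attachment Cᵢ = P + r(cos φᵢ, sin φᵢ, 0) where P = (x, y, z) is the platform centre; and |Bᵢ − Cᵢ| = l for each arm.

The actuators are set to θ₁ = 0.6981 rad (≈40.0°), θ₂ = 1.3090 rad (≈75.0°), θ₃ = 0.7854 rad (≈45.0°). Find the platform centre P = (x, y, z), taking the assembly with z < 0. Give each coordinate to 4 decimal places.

(0.0479, -0.0638, -0.3873)

arm 1 at φ=0.0°: e+L cos θ1 = 0.3149;  O1 = (0.3149, 0.0000, -0.0964)
O2 = (0.2388·cos120.0°, 0.2388·sin120.0°, -0.1449) = (-0.1194, 0.2068, -0.1449)
φ3=240.0°: virtual centre (-0.1530, -0.2651, -0.1061), radius l
|O₂|²−|O₁|² = -0.0304;  |O₃|²−|O₁|² = -0.0035
linear system: -0.8686x+0.4137y = -0.0304−-0.0969z; -0.9359x+-0.5301y = -0.0035−-0.0193z
Cramer: x(z) = 0.0208-0.0701z;  y(z) = -0.0300+0.0873z
into |P−O₁|² = l²: 1.0125z² + 0.2288z + -0.0633 = 0;  Δ = 0.3087;  z = -0.3873 or 0.1614 → z<0 root = -0.3873
x = 0.0479, y = -0.0638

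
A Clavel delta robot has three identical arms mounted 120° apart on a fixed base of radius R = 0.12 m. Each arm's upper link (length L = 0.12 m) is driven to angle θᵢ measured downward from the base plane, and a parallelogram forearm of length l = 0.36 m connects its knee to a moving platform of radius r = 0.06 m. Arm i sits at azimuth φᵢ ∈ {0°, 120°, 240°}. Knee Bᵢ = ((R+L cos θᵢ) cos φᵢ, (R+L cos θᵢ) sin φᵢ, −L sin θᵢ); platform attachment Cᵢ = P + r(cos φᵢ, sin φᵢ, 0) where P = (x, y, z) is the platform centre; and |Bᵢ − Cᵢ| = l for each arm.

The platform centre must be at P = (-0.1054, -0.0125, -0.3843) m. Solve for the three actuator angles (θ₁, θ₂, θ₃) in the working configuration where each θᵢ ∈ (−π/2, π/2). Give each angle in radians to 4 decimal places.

arm 1 (φ=0.0°): x'=-0.1054, y'=-0.0125
  e−x'=0.1654;  (l²−L²−(e−x')²−y'²−z²)/2L = -0.2500
  γ=atan2(-0.3843,0.1654)=-1.1644;  ψ=arccos(-0.5975)=2.2112;  θ1=γ+ψ≈1.0469
φ2=120.0° → target in arm frame (0.0419, 0.0975)
  A=0.0181, B=-0.3843, C=(l²−L²−A²−y'²−z²)/(2L)=-0.1764
  γ=atan2(-0.3843,0.0181)=-1.5237;  ψ=arccos(-0.4584)=2.0470;  θ2=γ+ψ≈0.5233
φ3=240.0° → target in arm frame (0.0635, -0.0850)
  e−x'=-0.0035;  (l²−L²−(e−x')²−y'²−z²)/2L = -0.1655
  √(A²+B²)=0.3843;  θ3 = -1.5800+2.0161 ≈ 0.4361

θ₁ = 1.0469, θ₂ = 0.5233, θ₃ = 0.4361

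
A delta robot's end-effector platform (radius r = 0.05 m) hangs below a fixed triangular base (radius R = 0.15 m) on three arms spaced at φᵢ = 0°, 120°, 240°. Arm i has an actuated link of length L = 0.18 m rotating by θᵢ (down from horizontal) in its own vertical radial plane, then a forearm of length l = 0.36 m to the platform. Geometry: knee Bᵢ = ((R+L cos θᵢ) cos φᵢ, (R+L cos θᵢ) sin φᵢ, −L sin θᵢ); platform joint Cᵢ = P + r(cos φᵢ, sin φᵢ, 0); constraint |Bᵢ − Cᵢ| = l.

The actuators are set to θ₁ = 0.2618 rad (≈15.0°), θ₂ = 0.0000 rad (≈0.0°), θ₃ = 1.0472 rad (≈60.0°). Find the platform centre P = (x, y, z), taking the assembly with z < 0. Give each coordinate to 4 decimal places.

φ1=0.0°: virtual centre (0.2739, 0.0000, -0.0466), radius l
centre 2 = (0.2800·cos120.0°, 0.2800·sin120.0°, 0.0000) = (-0.1400, 0.2425, 0.0000)
φ3=240.0°: virtual centre (-0.0950, -0.1645, -0.1559), radius l
subtract pairs → two planes through P
[-0.8277 0.4850 0.0932]·P = 0.0012;  [-0.7377 -0.3291 -0.2186]·P = -0.0168
det = 0.6302;  x = 0.0123+-0.1196z,  y = 0.0235+-0.3962z
sphere 1 gives Az²+Bz+C=0 with A=1.1713, B=0.1371, C=-0.0584;  B²−4AC=0.2926;  roots -0.2895, 0.1724;  negative root z = -0.2895
x = 0.0469, y = 0.1382

(0.0469, 0.1382, -0.2895)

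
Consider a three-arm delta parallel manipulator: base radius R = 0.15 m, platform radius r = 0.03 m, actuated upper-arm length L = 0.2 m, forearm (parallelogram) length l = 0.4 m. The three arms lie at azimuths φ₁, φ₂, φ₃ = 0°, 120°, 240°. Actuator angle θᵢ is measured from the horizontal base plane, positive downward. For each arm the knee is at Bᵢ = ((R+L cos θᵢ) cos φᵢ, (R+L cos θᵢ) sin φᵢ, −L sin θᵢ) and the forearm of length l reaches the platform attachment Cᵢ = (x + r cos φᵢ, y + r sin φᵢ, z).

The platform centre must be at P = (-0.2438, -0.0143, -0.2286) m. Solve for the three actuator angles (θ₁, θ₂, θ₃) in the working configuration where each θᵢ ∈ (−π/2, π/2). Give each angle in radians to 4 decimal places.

φ1=0.0° → target in arm frame (-0.2438, -0.0143)
  e−x'=0.3638;  (l²−L²−(e−x')²−y'²−z²)/2L = -0.1620
  √(A²+B²)=0.4297;  θ1 = -0.5610+1.9575 ≈ 1.3965
rotate P by −φ2: (0.1095, 0.2183, -0.2286)
  e−x'=0.0105;  (l²−L²−(e−x')²−y'²−z²)/2L = 0.0500
  γ=atan2(-0.2286,0.0105)=-1.5250;  ψ=arccos(0.2183)=1.3507;  θ2=γ+ψ≈-0.1742
rotate P by −φ3: (0.1343, -0.2040, -0.2286)
  A=-0.0143, B=-0.2286, C=(l²−L²−A²−y'²−z²)/(2L)=0.0648
  θ3 = atan2(B,A) + arccos(C/0.2290) = -0.3493

θ₁ = 1.3965, θ₂ = -0.1742, θ₃ = -0.3493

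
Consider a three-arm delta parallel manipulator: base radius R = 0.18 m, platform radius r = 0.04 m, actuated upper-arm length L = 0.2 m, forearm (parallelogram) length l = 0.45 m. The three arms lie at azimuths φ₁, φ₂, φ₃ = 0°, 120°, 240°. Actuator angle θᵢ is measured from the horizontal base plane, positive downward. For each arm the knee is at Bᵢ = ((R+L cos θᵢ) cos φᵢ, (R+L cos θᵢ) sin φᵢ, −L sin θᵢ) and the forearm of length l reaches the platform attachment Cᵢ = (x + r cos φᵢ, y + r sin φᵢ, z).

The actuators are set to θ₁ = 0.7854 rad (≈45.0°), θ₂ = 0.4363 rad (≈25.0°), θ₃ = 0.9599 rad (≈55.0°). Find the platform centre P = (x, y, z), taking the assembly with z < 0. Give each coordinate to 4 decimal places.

(-0.0149, 0.0920, -0.4674)

φ1=0.0°: virtual centre (0.2814, 0.0000, -0.1414), radius l
O2 = (0.3213·cos120.0°, 0.3213·sin120.0°, -0.0845) = (-0.1606, 0.2782, -0.0845)
φ3=240.0°: virtual centre (-0.1274, -0.2206, -0.1638), radius l
|O₂|²−|O₁|² = 0.0112;  |O₃|²−|O₁|² = -0.0075
plane₁₂: -0.8841x+0.5564y+0.1138z = 0.0112
det = 0.8450;  x = -0.0009+0.0299z,  y = 0.0186+-0.1570z
into |P−O₁|² = l²: 1.0255z² + 0.2601z + -0.1024 = 0;  Δ = 0.4879;  z = -0.4674 or 0.2137 → z<0 root = -0.4674
x = -0.0149, y = 0.0920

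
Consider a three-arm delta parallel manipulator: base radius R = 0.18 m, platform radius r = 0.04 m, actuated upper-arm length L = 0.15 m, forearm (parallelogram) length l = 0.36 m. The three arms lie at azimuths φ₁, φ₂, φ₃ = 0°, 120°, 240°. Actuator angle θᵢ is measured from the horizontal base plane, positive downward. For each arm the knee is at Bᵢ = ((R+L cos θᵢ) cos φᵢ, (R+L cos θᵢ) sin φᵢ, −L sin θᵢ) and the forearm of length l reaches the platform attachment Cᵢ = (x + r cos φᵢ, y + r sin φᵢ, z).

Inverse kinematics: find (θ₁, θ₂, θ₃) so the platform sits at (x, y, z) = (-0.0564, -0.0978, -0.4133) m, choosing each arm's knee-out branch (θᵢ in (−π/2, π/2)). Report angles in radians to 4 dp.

θ₁ = 1.3960, θ₂ = 1.3964, θ₃ = 0.6108

rotate P by −φ1: (-0.0564, -0.0978, -0.4133)
  e−x'=0.1964;  (l²−L²−(e−x')²−y'²−z²)/2L = -0.3728
  γ=atan2(-0.4133,0.1964)=-1.1272;  ψ=arccos(-0.8148)=2.5232;  θ1=γ+ψ≈1.3960
arm 2 (φ=120.0°): x'=-0.0565, y'=0.0977
  A=0.1965, B=-0.4133, C=(l²−L²−A²−y'²−z²)/(2L)=-0.3729
  √(A²+B²)=0.4576;  θ2 = -1.1270+2.5234 ≈ 1.3964
rotate P by −φ3: (0.1129, 0.0001, -0.4133)
  e−x'=0.0271;  (l²−L²−(e−x')²−y'²−z²)/2L = -0.2148
  γ=atan2(-0.4133,0.0271)=-1.5053;  ψ=arccos(-0.5187)=2.1161;  θ3=γ+ψ≈0.6108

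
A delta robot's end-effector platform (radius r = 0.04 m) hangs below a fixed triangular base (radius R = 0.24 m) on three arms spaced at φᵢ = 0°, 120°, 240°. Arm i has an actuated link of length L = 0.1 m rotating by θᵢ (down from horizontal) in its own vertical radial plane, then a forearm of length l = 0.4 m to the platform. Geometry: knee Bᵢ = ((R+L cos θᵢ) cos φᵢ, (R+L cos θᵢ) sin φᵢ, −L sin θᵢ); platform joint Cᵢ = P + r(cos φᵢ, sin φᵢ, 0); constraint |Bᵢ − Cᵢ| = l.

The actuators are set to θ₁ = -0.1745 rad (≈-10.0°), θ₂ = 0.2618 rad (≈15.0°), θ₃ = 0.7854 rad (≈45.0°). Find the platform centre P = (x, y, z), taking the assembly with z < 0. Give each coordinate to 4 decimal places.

S1 = (0.2985·cos0.0°, 0.2985·sin0.0°, 0.0174) = (0.2985, 0.0000, 0.0174)
φ2=120.0°: virtual centre (-0.1483, 0.2569, -0.0259), radius l
arm 3 at φ=240.0°: (R−r)+L cos θ3 = 0.2707;  S3 = (-0.1354, -0.2344, -0.0707)
subtract pairs → two planes through P
[-0.8936 0.5137 -0.0865]·P = -0.0008;  [-0.8677 -0.4689 -0.1761]·P = -0.0111
det = 0.8647;  x = 0.0070+-0.1515z,  y = 0.0107+-0.0952z
quadratic in z: (1.0320)z²+(0.0516)z+(-0.0746)=0, √Δ=0.5574 → z ∈ {-0.2951, 0.2451}; z = -0.2951 (taking z<0)
x = 0.0517, y = 0.0388

(0.0517, 0.0388, -0.2951)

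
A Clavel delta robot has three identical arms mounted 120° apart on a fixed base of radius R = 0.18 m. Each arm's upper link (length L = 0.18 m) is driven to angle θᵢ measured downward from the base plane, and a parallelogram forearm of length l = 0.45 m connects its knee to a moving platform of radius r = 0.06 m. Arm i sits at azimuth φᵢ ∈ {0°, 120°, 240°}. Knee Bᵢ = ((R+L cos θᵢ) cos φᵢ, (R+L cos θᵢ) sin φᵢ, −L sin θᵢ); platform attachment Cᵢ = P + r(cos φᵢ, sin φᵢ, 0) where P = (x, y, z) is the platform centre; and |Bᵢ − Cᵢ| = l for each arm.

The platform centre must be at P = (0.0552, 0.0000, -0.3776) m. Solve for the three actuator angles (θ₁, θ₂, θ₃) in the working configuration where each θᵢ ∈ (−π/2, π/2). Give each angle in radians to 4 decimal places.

θ₁ = 0.0001, θ₂ = 0.3490, θ₃ = 0.3490

φ1=0.0° → target in arm frame (0.0552, 0.0000)
  e−x'=0.0648;  (l²−L²−(e−x')²−y'²−z²)/2L = 0.0648
  √(A²+B²)=0.3831;  θ1 = -1.4008+1.4009 ≈ 0.0001
rotate P by −φ2: (-0.0276, -0.0478, -0.3776)
  A cos θ + B sin θ = C:  0.1476·cos θ + -0.3776·sin θ = 0.0096
  √(A²+B²)=0.4054;  θ2 = -1.1982+1.5472 ≈ 0.3490
φ3=240.0° → target in arm frame (-0.0276, 0.0478)
  A=0.1476, B=-0.3776, C=(l²−L²−A²−y'²−z²)/(2L)=0.0096
  √(A²+B²)=0.4054;  θ3 = -1.1982+1.5472 ≈ 0.3490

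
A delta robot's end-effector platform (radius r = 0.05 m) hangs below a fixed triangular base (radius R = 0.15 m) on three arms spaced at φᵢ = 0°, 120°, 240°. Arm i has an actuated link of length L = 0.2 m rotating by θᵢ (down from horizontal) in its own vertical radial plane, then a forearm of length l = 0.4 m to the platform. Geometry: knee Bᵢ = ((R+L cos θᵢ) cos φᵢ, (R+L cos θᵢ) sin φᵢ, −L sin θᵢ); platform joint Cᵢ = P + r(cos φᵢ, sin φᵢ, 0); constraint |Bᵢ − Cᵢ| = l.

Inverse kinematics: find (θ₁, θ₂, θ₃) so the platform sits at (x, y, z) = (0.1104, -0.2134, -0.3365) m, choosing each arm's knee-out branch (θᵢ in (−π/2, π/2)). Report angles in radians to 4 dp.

arm 1 (φ=0.0°): x'=0.1104, y'=-0.2134
  A=-0.0104, B=-0.3365, C=(l²−L²−A²−y'²−z²)/(2L)=-0.0972
  γ=atan2(-0.3365,-0.0104)=-1.6017;  ψ=arccos(-0.2887)=1.8637;  θ1=γ+ψ≈0.2620
φ2=120.0° → target in arm frame (-0.2400, 0.0111)
  e−x'=0.3400;  (l²−L²−(e−x')²−y'²−z²)/2L = -0.2724
  θ2 = atan2(B,A) + arccos(C/0.4784) = 1.3964
arm 3 (φ=240.0°): x'=0.1296, y'=0.2023
  e−x'=-0.0296;  (l²−L²−(e−x')²−y'²−z²)/2L = -0.0876
  θ3 = atan2(B,A) + arccos(C/0.3378) = 0.1745

θ₁ = 0.2620, θ₂ = 1.3964, θ₃ = 0.1745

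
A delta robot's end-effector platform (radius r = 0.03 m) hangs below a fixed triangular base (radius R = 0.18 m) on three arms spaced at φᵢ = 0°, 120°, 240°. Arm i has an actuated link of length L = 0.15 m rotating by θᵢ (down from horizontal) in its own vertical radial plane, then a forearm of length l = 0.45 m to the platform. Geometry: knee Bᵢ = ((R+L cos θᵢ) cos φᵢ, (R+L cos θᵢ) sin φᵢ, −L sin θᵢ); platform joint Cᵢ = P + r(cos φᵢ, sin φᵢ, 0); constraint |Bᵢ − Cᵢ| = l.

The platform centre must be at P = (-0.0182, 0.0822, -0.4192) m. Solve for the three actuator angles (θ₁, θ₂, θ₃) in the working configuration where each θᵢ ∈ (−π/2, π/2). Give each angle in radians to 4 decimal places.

φ1=0.0° → target in arm frame (-0.0182, 0.0822)
  e−x'=0.1682;  (l²−L²−(e−x')²−y'²−z²)/2L = -0.1026
  θ1 = atan2(B,A) + arccos(C/0.4517) = 0.6107
arm 2 (φ=120.0°): x'=0.0803, y'=-0.0253
  A=0.0697, B=-0.4192, C=(l²−L²−A²−y'²−z²)/(2L)=-0.0041
  θ2 = atan2(B,A) + arccos(C/0.4250) = 0.1744
arm 3 (φ=240.0°): x'=-0.0621, y'=-0.0569
  e−x'=0.2121;  (l²−L²−(e−x')²−y'²−z²)/2L = -0.1465
  θ3 = atan2(B,A) + arccos(C/0.4698) = 0.7855

θ₁ = 0.6107, θ₂ = 0.1744, θ₃ = 0.7855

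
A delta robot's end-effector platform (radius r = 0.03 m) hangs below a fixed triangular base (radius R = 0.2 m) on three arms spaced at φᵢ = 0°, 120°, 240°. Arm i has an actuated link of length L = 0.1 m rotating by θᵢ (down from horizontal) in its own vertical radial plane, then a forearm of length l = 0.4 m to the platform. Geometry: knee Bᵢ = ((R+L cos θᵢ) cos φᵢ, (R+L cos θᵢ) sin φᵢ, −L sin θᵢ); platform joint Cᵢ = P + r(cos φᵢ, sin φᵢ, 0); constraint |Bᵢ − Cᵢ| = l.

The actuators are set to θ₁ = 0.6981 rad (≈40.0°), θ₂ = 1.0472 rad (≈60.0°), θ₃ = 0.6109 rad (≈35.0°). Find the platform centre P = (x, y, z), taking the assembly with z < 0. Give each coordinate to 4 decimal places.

φ1=0.0°: virtual centre (0.2466, 0.0000, -0.0643), radius l
φ2=120.0°: virtual centre (-0.1100, 0.1905, -0.0866), radius l
arm 3 at φ=240.0°: ρ3 = 0.2519;  S3 = (-0.1260, -0.2182, -0.0574)
eliminate P² terms by subtracting sphere 1 from 2 and 3
linear system: -0.7132x+0.3811y = -0.0090−-0.0447z; -0.7451x+-0.4363y = 0.0018−0.0138z
det = 0.5951;  x = 0.0055+-0.0239z,  y = -0.0135+0.0725z
quadratic in z: (1.0058)z²+(0.1381)z+(-0.0975)=0, √Δ=0.6415 → z ∈ {-0.3875, 0.2502}; z = -0.3875 (taking z<0)
x = 0.0147, y = -0.0416

(0.0147, -0.0416, -0.3875)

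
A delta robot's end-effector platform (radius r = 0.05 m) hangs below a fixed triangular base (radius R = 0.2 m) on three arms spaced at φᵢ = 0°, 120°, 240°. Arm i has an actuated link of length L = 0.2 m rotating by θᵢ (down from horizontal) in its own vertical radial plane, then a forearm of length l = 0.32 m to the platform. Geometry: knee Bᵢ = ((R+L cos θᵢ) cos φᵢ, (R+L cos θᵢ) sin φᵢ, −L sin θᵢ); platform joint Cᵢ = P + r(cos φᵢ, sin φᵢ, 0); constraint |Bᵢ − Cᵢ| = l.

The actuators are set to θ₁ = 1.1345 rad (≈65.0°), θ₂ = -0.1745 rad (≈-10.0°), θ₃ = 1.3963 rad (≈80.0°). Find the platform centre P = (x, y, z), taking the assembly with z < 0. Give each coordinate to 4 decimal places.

(-0.0427, 0.1554, -0.2187)

φ1=0.0°: virtual centre (0.2345, 0.0000, -0.1813), radius l
arm 2 at φ=120.0°: ρ2 = 0.3470;  centre 2 = (-0.1735, 0.3005, 0.0347)
arm 3 at φ=240.0°: ρ3 = 0.1847;  centre 3 = (-0.0924, -0.1600, -0.1970)
|centre ₂|²−|centre ₁|² = 0.0337;  |centre ₃|²−|centre ₁|² = -0.0149
plane₁₂: -0.8160x+0.6010y+0.4320z = 0.0337
det = 0.6540;  x = -0.0028+0.1825z,  y = 0.0524+-0.4710z
into |P−centre ₁|² = l²: 1.2552z² + 0.2266z + -0.0105 = 0;  Δ = 0.1040;  z = -0.2187 or 0.0382 → z<0 root = -0.2187
x = -0.0427, y = 0.1554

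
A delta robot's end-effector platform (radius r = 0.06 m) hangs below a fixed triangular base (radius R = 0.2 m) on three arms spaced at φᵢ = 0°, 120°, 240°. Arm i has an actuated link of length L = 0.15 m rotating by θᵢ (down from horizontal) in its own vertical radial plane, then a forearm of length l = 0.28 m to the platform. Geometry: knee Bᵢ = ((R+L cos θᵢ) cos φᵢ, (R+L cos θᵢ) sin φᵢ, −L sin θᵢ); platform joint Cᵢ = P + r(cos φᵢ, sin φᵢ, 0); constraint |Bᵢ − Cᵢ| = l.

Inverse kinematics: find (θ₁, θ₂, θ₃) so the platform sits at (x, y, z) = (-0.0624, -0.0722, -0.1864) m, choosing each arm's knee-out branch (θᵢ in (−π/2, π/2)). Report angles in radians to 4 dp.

θ₁ = 1.1345, θ₂ = 0.9599, θ₃ = -0.0871

arm 1 (φ=0.0°): x'=-0.0624, y'=-0.0722
  A=0.2024, B=-0.1864, C=(l²−L²−A²−y'²−z²)/(2L)=-0.0834
  θ1 = atan2(B,A) + arccos(C/0.2752) = 1.1345
arm 2 (φ=120.0°): x'=-0.0313, y'=0.0901
  A=0.1713, B=-0.1864, C=(l²−L²−A²−y'²−z²)/(2L)=-0.0544
  θ2 = atan2(B,A) + arccos(C/0.2532) = 0.9599
arm 3 (φ=240.0°): x'=0.0937, y'=-0.0179
  A cos θ + B sin θ = C:  0.0463·cos θ + -0.1864·sin θ = 0.0623
  θ3 = atan2(B,A) + arccos(C/0.1921) = -0.0871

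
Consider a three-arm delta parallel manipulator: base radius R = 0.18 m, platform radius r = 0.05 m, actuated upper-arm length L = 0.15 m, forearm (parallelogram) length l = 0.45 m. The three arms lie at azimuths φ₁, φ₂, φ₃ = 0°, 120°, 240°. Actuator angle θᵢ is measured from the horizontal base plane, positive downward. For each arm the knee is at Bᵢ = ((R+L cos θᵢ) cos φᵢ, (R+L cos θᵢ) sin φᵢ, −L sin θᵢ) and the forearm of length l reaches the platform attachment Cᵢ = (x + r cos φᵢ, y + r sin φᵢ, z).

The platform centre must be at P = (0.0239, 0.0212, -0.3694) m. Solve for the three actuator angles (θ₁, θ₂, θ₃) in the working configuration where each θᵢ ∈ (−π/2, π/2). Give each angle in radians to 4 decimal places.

φ1=0.0° → target in arm frame (0.0239, 0.0212)
  A cos θ + B sin θ = C:  0.1061·cos θ + -0.3694·sin θ = 0.1061
  θ1 = atan2(B,A) + arccos(C/0.3843) = -0.0001
rotate P by −φ2: (0.0064, -0.0313, -0.3694)
  A=0.1236, B=-0.3694, C=(l²−L²−A²−y'²−z²)/(2L)=0.0910
  √(A²+B²)=0.3895;  θ2 = -1.2479+1.3351 ≈ 0.0872
rotate P by −φ3: (-0.0303, 0.0101, -0.3694)
  e−x'=0.1603;  (l²−L²−(e−x')²−y'²−z²)/2L = 0.0591
  √(A²+B²)=0.4027;  θ3 = -1.1613+1.4234 ≈ 0.2620

θ₁ = -0.0001, θ₂ = 0.0872, θ₃ = 0.2620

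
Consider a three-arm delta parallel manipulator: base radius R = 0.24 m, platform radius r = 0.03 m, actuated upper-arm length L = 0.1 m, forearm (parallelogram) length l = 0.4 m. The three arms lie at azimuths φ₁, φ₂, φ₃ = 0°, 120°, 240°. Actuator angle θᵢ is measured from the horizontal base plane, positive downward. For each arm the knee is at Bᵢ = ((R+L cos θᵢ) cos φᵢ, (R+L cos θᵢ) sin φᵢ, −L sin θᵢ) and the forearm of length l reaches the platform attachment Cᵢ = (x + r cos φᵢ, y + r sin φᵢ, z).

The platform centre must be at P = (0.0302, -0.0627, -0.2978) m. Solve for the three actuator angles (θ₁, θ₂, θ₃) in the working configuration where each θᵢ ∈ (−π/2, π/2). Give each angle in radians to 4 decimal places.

θ₁ = 0.1748, θ₂ = 0.9604, θ₃ = 0.0873

rotate P by −φ1: (0.0302, -0.0627, -0.2978)
  A cos θ + B sin θ = C:  0.1798·cos θ + -0.2978·sin θ = 0.1253
  θ1 = atan2(B,A) + arccos(C/0.3479) = 0.1748
rotate P by −φ2: (-0.0694, 0.0052, -0.2978)
  e−x'=0.2794;  (l²−L²−(e−x')²−y'²−z²)/2L = -0.0839
  γ=atan2(-0.2978,0.2794)=-0.8173;  ψ=arccos(-0.2054)=1.7777;  θ2=γ+ψ≈0.9604
arm 3 (φ=240.0°): x'=0.0392, y'=0.0575
  e−x'=0.1708;  (l²−L²−(e−x')²−y'²−z²)/2L = 0.1442
  θ3 = atan2(B,A) + arccos(C/0.3433) = 0.0873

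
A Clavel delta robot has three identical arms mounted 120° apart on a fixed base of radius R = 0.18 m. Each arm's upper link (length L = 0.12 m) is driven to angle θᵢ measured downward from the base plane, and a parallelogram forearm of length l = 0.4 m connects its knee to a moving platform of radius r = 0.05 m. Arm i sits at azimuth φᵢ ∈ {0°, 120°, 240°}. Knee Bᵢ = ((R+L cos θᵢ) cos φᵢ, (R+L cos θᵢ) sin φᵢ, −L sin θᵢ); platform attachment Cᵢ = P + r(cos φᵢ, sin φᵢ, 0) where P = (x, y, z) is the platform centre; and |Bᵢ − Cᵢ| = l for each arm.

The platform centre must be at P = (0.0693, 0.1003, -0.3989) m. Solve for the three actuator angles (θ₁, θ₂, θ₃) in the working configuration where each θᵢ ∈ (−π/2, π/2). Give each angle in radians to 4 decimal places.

arm 1 (φ=0.0°): x'=0.0693, y'=0.1003
  A cos θ + B sin θ = C:  0.0607·cos θ + -0.3989·sin θ = -0.1136
  γ=atan2(-0.3989,0.0607)=-1.4198;  ψ=arccos(-0.2816)=1.8562;  θ1=γ+ψ≈0.4364
arm 2 (φ=120.0°): x'=0.0522, y'=-0.1102
  e−x'=0.0778;  (l²−L²−(e−x')²−y'²−z²)/2L = -0.1321
  √(A²+B²)=0.4064;  θ2 = -1.3782+1.9019 ≈ 0.5237
arm 3 (φ=240.0°): x'=-0.1215, y'=0.0099
  A cos θ + B sin θ = C:  0.2515·cos θ + -0.3989·sin θ = -0.3203
  γ=atan2(-0.3989,0.2515)=-1.0082;  ψ=arccos(-0.6793)=2.3176;  θ3=γ+ψ≈1.3093

θ₁ = 0.4364, θ₂ = 0.5237, θ₃ = 1.3093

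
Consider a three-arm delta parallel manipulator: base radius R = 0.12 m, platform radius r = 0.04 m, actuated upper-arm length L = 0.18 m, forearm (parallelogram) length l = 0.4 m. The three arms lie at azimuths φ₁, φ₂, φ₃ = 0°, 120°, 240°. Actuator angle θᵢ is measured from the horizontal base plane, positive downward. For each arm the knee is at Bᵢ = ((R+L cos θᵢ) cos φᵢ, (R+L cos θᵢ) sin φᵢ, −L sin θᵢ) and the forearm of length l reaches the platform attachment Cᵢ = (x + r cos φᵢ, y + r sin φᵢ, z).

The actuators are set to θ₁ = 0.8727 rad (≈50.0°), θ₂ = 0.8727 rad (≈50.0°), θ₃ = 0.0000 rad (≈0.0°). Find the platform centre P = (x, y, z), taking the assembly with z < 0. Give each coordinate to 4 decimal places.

φ1=0.0°: virtual centre (0.1957, 0.0000, -0.1379), radius l
φ2=120.0°: virtual centre (-0.0978, 0.1695, -0.1379), radius l
φ3=240.0°: virtual centre (-0.1300, -0.2252, 0.0000), radius l
|centre ₂|²−|centre ₁|² = 0.0000;  |centre ₃|²−|centre ₁|² = 0.0103
[-0.5871 0.3390 0.0000]·P = 0.0000;  [-0.6514 -0.4503 0.2758]·P = 0.0103
Cramer: x(z) = -0.0072+0.1927z;  y(z) = -0.0124+0.3337z
into |P−centre ₁|² = l²: 1.1485z² + 0.1893z + -0.0997 = 0;  Δ = 0.4937;  z = -0.3883 or 0.2235 → z<0 root = -0.3883
x = -0.0820, y = -0.1420

(-0.0820, -0.1420, -0.3883)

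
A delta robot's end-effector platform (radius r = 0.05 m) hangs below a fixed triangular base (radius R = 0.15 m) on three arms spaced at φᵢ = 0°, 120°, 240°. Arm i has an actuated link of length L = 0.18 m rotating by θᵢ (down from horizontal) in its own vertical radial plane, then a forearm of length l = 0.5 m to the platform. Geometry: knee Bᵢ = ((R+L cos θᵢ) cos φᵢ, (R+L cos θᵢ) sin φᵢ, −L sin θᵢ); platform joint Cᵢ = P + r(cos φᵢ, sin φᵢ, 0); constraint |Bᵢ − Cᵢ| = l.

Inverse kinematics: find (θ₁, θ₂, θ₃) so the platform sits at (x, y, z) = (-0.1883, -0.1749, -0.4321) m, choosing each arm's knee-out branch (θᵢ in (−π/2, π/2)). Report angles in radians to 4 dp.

arm 1 (φ=0.0°): x'=-0.1883, y'=-0.1749
  A cos θ + B sin θ = C:  0.2883·cos θ + -0.4321·sin θ = -0.2300
  γ=atan2(-0.4321,0.2883)=-0.9824;  ψ=arccos(-0.4429)=2.0296;  θ1=γ+ψ≈1.0472
φ2=120.0° → target in arm frame (-0.0573, 0.2505)
  A=0.1573, B=-0.4321, C=(l²−L²−A²−y'²−z²)/(2L)=-0.1573
  √(A²+B²)=0.4598;  θ2 = -1.2216+1.9199 ≈ 0.6982
φ3=240.0° → target in arm frame (0.2456, -0.0756)
  A cos θ + B sin θ = C:  -0.1456·cos θ + -0.4321·sin θ = 0.0110
  γ=atan2(-0.4321,-0.1456)=-1.8958;  ψ=arccos(0.0242)=1.5466;  θ3=γ+ψ≈-0.3492

θ₁ = 1.0472, θ₂ = 0.6982, θ₃ = -0.3492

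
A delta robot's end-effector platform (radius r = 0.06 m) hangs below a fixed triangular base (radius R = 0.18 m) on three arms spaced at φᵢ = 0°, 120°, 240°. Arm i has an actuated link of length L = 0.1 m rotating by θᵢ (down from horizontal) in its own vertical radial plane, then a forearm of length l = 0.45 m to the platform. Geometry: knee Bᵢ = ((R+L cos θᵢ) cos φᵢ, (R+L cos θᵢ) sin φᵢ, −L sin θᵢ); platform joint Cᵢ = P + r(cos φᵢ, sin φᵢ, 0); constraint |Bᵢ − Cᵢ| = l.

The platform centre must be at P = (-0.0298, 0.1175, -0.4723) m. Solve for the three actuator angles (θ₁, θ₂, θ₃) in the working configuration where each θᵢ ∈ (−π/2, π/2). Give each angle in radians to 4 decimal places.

rotate P by −φ1: (-0.0298, 0.1175, -0.4723)
  e−x'=0.1498;  (l²−L²−(e−x')²−y'²−z²)/2L = -0.3341
  θ1 = atan2(B,A) + arccos(C/0.4955) = 1.0470
φ2=120.0° → target in arm frame (0.1167, -0.0329)
  e−x'=0.0033;  (l²−L²−(e−x')²−y'²−z²)/2L = -0.1583
  √(A²+B²)=0.4723;  θ2 = -1.5637+1.9126 ≈ 0.3489
φ3=240.0° → target in arm frame (-0.0869, -0.0846)
  A=0.2069, B=-0.4723, C=(l²−L²−A²−y'²−z²)/(2L)=-0.4025
  θ3 = atan2(B,A) + arccos(C/0.5156) = 1.3086

θ₁ = 1.0470, θ₂ = 0.3489, θ₃ = 1.3086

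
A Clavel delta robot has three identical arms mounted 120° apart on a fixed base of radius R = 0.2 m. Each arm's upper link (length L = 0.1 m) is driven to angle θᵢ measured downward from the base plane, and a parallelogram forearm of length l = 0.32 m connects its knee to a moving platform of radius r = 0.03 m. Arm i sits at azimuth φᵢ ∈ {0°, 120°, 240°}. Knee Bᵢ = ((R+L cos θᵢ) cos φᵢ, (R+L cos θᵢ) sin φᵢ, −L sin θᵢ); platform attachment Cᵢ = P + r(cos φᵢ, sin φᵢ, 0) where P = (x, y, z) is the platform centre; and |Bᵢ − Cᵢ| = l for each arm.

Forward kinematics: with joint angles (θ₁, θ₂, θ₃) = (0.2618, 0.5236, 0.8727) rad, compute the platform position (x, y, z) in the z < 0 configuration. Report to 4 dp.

(0.0333, 0.0250, -0.2434)

arm 1 at φ=0.0°: (R−r)+L cos θ1 = 0.2666;  O1 = (0.2666, 0.0000, -0.0259)
arm 2 at φ=120.0°: (R−r)+L cos θ2 = 0.2566;  O2 = (-0.1283, 0.2222, -0.0500)
arm 3 at φ=240.0°: (R−r)+L cos θ3 = 0.2343;  O3 = (-0.1171, -0.2029, -0.0766)
eliminate P² terms by subtracting sphere 1 from 2 and 3
plane₁₂: -0.7898x+0.4444y+-0.0482z = -0.0034
det = 0.6616;  x = 0.0095+-0.0977z,  y = 0.0092+-0.0652z
quadratic in z: (1.0138)z²+(0.1008)z+(-0.0355)=0, √Δ=0.3928 → z ∈ {-0.2434, 0.1440}; z = -0.2434 (taking z<0)
x = 0.0333, y = 0.0250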